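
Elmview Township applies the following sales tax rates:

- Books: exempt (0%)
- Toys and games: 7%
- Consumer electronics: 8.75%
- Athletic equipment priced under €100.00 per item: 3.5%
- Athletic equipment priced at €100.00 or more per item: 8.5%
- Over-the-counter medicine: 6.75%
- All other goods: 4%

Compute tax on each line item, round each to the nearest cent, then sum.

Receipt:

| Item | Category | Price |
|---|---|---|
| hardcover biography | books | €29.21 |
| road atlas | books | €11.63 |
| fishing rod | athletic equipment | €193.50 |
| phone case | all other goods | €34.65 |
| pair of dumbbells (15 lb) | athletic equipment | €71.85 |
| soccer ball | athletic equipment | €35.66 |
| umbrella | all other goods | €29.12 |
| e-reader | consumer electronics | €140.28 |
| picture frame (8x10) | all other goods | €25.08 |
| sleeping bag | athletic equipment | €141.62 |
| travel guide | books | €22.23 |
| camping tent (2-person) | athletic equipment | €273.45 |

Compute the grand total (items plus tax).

€1079.59

Hardcover biography €29.21: books → 0% → €0.00
Road atlas €11.63: books → 0% → €0.00
Fishing rod €193.50: athletic equipment, €100.00 or more → 8.5% → €16.45
Phone case €34.65: all other goods → 4% → €1.39
Pair of dumbbells (15 lb) €71.85: athletic equipment, under €100.00 → 3.5% → €2.51
Soccer ball €35.66: athletic equipment, under €100.00 → 3.5% → €1.25
Umbrella €29.12: all other goods → 4% → €1.16
E-reader €140.28: consumer electronics → 8.75% → €12.27
Picture frame (8x10) €25.08: all other goods → 4% → €1.00
Sleeping bag €141.62: athletic equipment, €100.00 or more → 8.5% → €12.04
Travel guide €22.23: books → 0% → €0.00
Camping tent (2-person) €273.45: athletic equipment, €100.00 or more → 8.5% → €23.24
Subtotal = €1008.28; tax = €71.31; total due = €1079.59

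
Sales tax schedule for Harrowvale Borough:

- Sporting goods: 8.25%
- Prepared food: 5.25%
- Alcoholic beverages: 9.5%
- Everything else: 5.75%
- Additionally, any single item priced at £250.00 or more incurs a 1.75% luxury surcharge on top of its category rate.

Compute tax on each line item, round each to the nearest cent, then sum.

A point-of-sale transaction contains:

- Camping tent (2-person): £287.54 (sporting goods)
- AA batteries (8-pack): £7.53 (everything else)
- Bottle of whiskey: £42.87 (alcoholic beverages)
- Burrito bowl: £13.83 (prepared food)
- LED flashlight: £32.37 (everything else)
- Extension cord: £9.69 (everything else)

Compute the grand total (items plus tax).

£430.23

Camping tent (2-person) £287.54: sporting goods → 8.25% + 1.75% surcharge = 10% → £28.75
AA batteries (8-pack) £7.53: everything else → 5.75% → £0.43
Bottle of whiskey £42.87: alcoholic beverages → 9.5% → £4.07
Burrito bowl £13.83: prepared food → 5.25% → £0.73
LED flashlight £32.37: everything else → 5.75% → £1.86
Extension cord £9.69: everything else → 5.75% → £0.56
Subtotal = £393.83; tax = £36.40; total due = £430.23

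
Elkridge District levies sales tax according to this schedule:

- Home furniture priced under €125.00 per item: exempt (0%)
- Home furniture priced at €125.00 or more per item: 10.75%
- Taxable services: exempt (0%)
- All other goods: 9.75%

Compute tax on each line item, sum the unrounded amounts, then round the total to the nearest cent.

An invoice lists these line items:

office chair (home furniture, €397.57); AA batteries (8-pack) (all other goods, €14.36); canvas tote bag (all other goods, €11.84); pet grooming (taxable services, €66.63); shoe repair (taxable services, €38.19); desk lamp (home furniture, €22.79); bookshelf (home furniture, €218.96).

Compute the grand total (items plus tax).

€839.17

Office chair €397.57: home furniture, €125.00 or more → 10.75% → €42.738775
AA batteries (8-pack) €14.36: all other goods → 9.75% → €1.4001
Canvas tote bag €11.84: all other goods → 9.75% → €1.1544
Pet grooming €66.63: taxable services → 0% → €0.00
Shoe repair €38.19: taxable services → 0% → €0.00
Desk lamp €22.79: home furniture, under €125.00 → 0% → €0.00
Bookshelf €218.96: home furniture, €125.00 or more → 10.75% → €23.5382
Subtotal = €770.34; unrounded tax = €68.831475 → €68.83; total due = €839.17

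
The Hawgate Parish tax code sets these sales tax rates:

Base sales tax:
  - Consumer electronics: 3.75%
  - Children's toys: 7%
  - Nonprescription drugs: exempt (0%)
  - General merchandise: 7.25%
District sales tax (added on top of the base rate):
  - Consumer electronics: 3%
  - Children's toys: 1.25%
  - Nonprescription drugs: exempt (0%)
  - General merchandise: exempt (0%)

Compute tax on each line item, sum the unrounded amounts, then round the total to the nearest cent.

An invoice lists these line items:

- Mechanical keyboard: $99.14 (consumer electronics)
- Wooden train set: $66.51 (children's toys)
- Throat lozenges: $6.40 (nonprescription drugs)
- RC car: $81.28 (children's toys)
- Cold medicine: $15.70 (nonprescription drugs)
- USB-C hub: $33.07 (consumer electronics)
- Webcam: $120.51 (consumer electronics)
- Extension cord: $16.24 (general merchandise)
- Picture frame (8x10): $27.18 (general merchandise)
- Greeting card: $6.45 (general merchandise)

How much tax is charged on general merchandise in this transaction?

Extension cord $16.24: general merchandise → 7.25% + 0% district = 7.25% → $1.1774
Picture frame (8x10) $27.18: general merchandise → 7.25% + 0% district = 7.25% → $1.97055
Greeting card $6.45: general merchandise → 7.25% + 0% district = 7.25% → $0.467625
Tax on general merchandise: unrounded sum = $3.615575 → $3.62

$3.62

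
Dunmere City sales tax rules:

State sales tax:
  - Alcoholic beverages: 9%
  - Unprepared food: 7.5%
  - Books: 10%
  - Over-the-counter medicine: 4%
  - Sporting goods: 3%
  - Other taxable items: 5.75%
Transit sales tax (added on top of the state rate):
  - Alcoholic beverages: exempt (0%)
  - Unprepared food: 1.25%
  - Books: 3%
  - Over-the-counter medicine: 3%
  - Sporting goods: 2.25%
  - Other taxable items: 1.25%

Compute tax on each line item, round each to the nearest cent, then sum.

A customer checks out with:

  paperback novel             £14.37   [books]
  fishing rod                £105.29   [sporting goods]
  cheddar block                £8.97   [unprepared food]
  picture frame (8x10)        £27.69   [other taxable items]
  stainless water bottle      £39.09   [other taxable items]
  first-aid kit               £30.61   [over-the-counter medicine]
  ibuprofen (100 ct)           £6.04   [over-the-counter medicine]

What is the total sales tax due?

£15.42

Paperback novel £14.37: books → 10% + 3% transit = 13% → £1.87
Fishing rod £105.29: sporting goods → 3% + 2.25% transit = 5.25% → £5.53
Cheddar block £8.97: unprepared food → 7.5% + 1.25% transit = 8.75% → £0.78
Picture frame (8x10) £27.69: other taxable items → 5.75% + 1.25% transit = 7% → £1.94
Stainless water bottle £39.09: other taxable items → 5.75% + 1.25% transit = 7% → £2.74
First-aid kit £30.61: over-the-counter medicine → 4% + 3% transit = 7% → £2.14
Ibuprofen (100 ct) £6.04: over-the-counter medicine → 4% + 3% transit = 7% → £0.42
Total tax = £1.87 + £5.53 + £0.78 + £1.94 + £2.74 + £2.14 + £0.42 = £15.42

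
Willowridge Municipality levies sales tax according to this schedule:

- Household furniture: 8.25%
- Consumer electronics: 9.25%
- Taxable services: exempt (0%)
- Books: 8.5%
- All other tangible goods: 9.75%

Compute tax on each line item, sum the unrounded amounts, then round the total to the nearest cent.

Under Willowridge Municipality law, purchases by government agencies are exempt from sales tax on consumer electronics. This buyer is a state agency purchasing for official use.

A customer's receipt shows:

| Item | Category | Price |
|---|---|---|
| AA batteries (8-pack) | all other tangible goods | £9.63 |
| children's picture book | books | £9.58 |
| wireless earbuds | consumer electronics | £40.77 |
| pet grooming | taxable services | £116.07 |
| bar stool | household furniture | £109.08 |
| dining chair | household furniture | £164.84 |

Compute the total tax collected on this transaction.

AA batteries (8-pack) £9.63: all other tangible goods → 9.75% → £0.938925
Children's picture book £9.58: books → 8.5% → £0.8143
Wireless earbuds £40.77: consumer electronics, buyer-exempt → 0% → £0.00
Pet grooming £116.07: taxable services → 0% → £0.00
Bar stool £109.08: household furniture → 8.25% → £8.9991
Dining chair £164.84: household furniture → 8.25% → £13.5993
Unrounded tax sum = £24.351625 → £24.35

£24.35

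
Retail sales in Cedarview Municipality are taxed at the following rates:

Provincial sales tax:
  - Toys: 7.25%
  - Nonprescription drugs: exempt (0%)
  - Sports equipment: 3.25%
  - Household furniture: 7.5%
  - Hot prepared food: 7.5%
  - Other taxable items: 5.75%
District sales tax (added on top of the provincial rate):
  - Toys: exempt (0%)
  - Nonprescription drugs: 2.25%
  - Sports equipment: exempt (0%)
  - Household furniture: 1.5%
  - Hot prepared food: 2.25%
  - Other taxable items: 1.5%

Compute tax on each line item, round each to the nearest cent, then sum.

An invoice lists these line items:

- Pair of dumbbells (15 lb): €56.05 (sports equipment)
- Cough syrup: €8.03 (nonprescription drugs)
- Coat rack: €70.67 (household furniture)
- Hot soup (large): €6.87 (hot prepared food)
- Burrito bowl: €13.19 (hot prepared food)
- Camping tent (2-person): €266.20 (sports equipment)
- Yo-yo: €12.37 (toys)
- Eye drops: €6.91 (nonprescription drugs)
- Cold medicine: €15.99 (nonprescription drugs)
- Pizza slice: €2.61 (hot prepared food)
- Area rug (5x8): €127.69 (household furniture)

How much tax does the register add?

€32.13

Pair of dumbbells (15 lb) €56.05: sports equipment → 3.25% + 0% district = 3.25% → €1.82
Cough syrup €8.03: nonprescription drugs → 0% + 2.25% district = 2.25% → €0.18
Coat rack €70.67: household furniture → 7.5% + 1.5% district = 9% → €6.36
Hot soup (large) €6.87: hot prepared food → 7.5% + 2.25% district = 9.75% → €0.67
Burrito bowl €13.19: hot prepared food → 7.5% + 2.25% district = 9.75% → €1.29
Camping tent (2-person) €266.20: sports equipment → 3.25% + 0% district = 3.25% → €8.65
Yo-yo €12.37: toys → 7.25% + 0% district = 7.25% → €0.90
Eye drops €6.91: nonprescription drugs → 0% + 2.25% district = 2.25% → €0.16
Cold medicine €15.99: nonprescription drugs → 0% + 2.25% district = 2.25% → €0.36
Pizza slice €2.61: hot prepared food → 7.5% + 2.25% district = 9.75% → €0.25
Area rug (5x8) €127.69: household furniture → 7.5% + 1.5% district = 9% → €11.49
Total tax = €1.82 + €0.18 + €6.36 + €0.67 + €1.29 + €8.65 + €0.90 + €0.16 + €0.36 + €0.25 + €11.49 = €32.13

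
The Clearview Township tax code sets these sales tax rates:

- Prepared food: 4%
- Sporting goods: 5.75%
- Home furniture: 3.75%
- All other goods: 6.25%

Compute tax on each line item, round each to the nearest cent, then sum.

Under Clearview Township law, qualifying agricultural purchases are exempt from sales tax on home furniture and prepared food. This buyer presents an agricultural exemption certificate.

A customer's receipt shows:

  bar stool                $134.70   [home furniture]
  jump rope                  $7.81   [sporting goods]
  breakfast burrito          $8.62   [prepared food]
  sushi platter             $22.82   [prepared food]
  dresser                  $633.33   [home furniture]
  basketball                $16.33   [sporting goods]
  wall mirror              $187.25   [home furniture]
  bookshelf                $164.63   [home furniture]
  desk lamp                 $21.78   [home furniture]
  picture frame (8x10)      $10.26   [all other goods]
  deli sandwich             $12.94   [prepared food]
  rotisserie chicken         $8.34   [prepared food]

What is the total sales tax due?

Bar stool $134.70: home furniture, buyer-exempt → 0% → $0.00
Jump rope $7.81: sporting goods → 5.75% → $0.45
Breakfast burrito $8.62: prepared food, buyer-exempt → 0% → $0.00
Sushi platter $22.82: prepared food, buyer-exempt → 0% → $0.00
Dresser $633.33: home furniture, buyer-exempt → 0% → $0.00
Basketball $16.33: sporting goods → 5.75% → $0.94
Wall mirror $187.25: home furniture, buyer-exempt → 0% → $0.00
Bookshelf $164.63: home furniture, buyer-exempt → 0% → $0.00
Desk lamp $21.78: home furniture, buyer-exempt → 0% → $0.00
Picture frame (8x10) $10.26: all other goods → 6.25% → $0.64
Deli sandwich $12.94: prepared food, buyer-exempt → 0% → $0.00
Rotisserie chicken $8.34: prepared food, buyer-exempt → 0% → $0.00
Total tax = $0.45 + $0.94 + $0.64 = $2.03

$2.03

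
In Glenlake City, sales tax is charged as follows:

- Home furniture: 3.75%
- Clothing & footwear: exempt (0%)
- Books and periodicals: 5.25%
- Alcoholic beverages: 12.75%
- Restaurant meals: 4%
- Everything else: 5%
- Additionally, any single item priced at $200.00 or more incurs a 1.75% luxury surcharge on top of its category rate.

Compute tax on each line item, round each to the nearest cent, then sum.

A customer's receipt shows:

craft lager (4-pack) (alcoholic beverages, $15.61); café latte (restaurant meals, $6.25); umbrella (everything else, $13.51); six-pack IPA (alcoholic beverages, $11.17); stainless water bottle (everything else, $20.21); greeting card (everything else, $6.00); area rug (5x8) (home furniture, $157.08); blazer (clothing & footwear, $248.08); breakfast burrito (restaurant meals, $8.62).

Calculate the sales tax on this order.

$16.22

Craft lager (4-pack) $15.61: alcoholic beverages → 12.75% → $1.99
Café latte $6.25: restaurant meals → 4% → $0.25
Umbrella $13.51: everything else → 5% → $0.68
Six-pack IPA $11.17: alcoholic beverages → 12.75% → $1.42
Stainless water bottle $20.21: everything else → 5% → $1.01
Greeting card $6.00: everything else → 5% → $0.30
Area rug (5x8) $157.08: home furniture → 3.75% → $5.89
Blazer $248.08: clothing & footwear → 0% + 1.75% surcharge = 1.75% → $4.34
Breakfast burrito $8.62: restaurant meals → 4% → $0.34
Total tax = $1.99 + $0.25 + $0.68 + $1.42 + $1.01 + $0.30 + $5.89 + $4.34 + $0.34 = $16.22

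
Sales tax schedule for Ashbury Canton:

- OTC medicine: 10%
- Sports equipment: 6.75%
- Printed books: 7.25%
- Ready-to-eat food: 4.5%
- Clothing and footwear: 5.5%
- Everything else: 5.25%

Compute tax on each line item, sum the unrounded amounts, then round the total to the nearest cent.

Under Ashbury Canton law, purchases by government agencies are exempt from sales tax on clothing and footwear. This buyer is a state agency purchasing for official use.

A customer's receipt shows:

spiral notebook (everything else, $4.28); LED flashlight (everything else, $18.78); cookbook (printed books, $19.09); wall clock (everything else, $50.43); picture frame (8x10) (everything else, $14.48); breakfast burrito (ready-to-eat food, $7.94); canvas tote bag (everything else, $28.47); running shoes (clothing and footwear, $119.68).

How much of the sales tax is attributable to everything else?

Spiral notebook $4.28: everything else → 5.25% → $0.2247
LED flashlight $18.78: everything else → 5.25% → $0.98595
Wall clock $50.43: everything else → 5.25% → $2.647575
Picture frame (8x10) $14.48: everything else → 5.25% → $0.7602
Canvas tote bag $28.47: everything else → 5.25% → $1.494675
Tax on everything else: unrounded sum = $6.1131 → $6.11

$6.11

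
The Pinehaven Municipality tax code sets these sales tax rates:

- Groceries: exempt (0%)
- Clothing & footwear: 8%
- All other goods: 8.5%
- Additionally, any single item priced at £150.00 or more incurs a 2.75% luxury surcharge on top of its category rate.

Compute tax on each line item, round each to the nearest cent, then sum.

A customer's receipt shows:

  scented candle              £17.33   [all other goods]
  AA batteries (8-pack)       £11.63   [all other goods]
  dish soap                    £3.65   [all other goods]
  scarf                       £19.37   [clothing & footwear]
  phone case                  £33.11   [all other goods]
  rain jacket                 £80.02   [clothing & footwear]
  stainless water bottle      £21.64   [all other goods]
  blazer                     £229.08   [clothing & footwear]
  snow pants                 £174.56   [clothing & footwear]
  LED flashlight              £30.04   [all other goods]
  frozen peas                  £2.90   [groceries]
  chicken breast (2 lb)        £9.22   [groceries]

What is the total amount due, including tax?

Scented candle £17.33: all other goods → 8.5% → £1.47
AA batteries (8-pack) £11.63: all other goods → 8.5% → £0.99
Dish soap £3.65: all other goods → 8.5% → £0.31
Scarf £19.37: clothing & footwear → 8% → £1.55
Phone case £33.11: all other goods → 8.5% → £2.81
Rain jacket £80.02: clothing & footwear → 8% → £6.40
Stainless water bottle £21.64: all other goods → 8.5% → £1.84
Blazer £229.08: clothing & footwear → 8% + 2.75% surcharge = 10.75% → £24.63
Snow pants £174.56: clothing & footwear → 8% + 2.75% surcharge = 10.75% → £18.77
LED flashlight £30.04: all other goods → 8.5% → £2.55
Frozen peas £2.90: groceries → 0% → £0.00
Chicken breast (2 lb) £9.22: groceries → 0% → £0.00
Subtotal = £632.55; tax = £61.32; total due = £693.87

£693.87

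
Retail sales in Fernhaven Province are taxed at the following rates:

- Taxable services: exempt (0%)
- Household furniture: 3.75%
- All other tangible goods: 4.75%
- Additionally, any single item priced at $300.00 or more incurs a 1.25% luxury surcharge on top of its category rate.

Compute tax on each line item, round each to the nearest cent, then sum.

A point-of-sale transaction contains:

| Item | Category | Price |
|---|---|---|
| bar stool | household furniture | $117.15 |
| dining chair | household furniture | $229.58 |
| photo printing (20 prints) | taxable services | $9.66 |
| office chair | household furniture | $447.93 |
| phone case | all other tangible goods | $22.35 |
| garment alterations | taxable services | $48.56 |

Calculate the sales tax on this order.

$36.46

Bar stool $117.15: household furniture → 3.75% → $4.39
Dining chair $229.58: household furniture → 3.75% → $8.61
Photo printing (20 prints) $9.66: taxable services → 0% → $0.00
Office chair $447.93: household furniture → 3.75% + 1.25% surcharge = 5% → $22.40
Phone case $22.35: all other tangible goods → 4.75% → $1.06
Garment alterations $48.56: taxable services → 0% → $0.00
Total tax = $4.39 + $8.61 + $22.40 + $1.06 = $36.46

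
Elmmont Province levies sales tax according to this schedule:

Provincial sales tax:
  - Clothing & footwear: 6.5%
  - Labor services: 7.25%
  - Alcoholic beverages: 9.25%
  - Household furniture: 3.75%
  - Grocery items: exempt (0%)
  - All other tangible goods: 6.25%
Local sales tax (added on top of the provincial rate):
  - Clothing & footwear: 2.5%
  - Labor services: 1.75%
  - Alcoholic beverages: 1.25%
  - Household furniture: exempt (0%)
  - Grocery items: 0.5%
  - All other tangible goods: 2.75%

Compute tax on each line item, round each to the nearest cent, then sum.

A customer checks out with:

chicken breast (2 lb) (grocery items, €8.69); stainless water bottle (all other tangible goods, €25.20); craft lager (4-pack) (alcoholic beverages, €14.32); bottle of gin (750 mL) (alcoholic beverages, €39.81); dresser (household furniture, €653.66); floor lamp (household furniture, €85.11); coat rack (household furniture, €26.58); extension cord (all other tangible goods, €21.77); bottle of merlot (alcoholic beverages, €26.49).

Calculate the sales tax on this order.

Chicken breast (2 lb) €8.69: grocery items → 0% + 0.5% local = 0.5% → €0.04
Stainless water bottle €25.20: all other tangible goods → 6.25% + 2.75% local = 9% → €2.27
Craft lager (4-pack) €14.32: alcoholic beverages → 9.25% + 1.25% local = 10.5% → €1.50
Bottle of gin (750 mL) €39.81: alcoholic beverages → 9.25% + 1.25% local = 10.5% → €4.18
Dresser €653.66: household furniture → 3.75% + 0% local = 3.75% → €24.51
Floor lamp €85.11: household furniture → 3.75% + 0% local = 3.75% → €3.19
Coat rack €26.58: household furniture → 3.75% + 0% local = 3.75% → €1.00
Extension cord €21.77: all other tangible goods → 6.25% + 2.75% local = 9% → €1.96
Bottle of merlot €26.49: alcoholic beverages → 9.25% + 1.25% local = 10.5% → €2.78
Total tax = €0.04 + €2.27 + €1.50 + €4.18 + €24.51 + €3.19 + €1.00 + €1.96 + €2.78 = €41.43

€41.43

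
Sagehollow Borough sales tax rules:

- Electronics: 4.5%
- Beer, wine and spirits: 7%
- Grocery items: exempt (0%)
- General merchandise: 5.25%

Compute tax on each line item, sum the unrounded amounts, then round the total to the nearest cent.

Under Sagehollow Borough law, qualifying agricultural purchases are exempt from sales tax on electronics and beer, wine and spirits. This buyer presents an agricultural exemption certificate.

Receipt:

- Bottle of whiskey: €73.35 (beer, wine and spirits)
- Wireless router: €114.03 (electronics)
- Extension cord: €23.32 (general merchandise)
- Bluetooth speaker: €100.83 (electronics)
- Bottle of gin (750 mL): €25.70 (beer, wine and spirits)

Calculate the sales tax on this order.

€1.22

Bottle of whiskey €73.35: beer, wine and spirits, buyer-exempt → 0% → €0.00
Wireless router €114.03: electronics, buyer-exempt → 0% → €0.00
Extension cord €23.32: general merchandise → 5.25% → €1.2243
Bluetooth speaker €100.83: electronics, buyer-exempt → 0% → €0.00
Bottle of gin (750 mL) €25.70: beer, wine and spirits, buyer-exempt → 0% → €0.00
Unrounded tax sum = €1.2243 → €1.22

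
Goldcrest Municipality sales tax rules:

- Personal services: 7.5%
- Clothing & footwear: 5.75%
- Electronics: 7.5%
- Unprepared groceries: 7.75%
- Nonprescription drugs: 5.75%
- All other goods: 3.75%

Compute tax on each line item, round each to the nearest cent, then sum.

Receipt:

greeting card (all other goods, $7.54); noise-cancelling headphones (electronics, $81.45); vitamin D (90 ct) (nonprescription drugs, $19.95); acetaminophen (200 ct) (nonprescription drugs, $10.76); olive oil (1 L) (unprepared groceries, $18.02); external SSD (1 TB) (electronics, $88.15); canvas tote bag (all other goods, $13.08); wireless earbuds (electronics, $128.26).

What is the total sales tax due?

Greeting card $7.54: all other goods → 3.75% → $0.28
Noise-cancelling headphones $81.45: electronics → 7.5% → $6.11
Vitamin D (90 ct) $19.95: nonprescription drugs → 5.75% → $1.15
Acetaminophen (200 ct) $10.76: nonprescription drugs → 5.75% → $0.62
Olive oil (1 L) $18.02: unprepared groceries → 7.75% → $1.40
External SSD (1 TB) $88.15: electronics → 7.5% → $6.61
Canvas tote bag $13.08: all other goods → 3.75% → $0.49
Wireless earbuds $128.26: electronics → 7.5% → $9.62
Total tax = $0.28 + $6.11 + $1.15 + $0.62 + $1.40 + $6.61 + $0.49 + $9.62 = $26.28

$26.28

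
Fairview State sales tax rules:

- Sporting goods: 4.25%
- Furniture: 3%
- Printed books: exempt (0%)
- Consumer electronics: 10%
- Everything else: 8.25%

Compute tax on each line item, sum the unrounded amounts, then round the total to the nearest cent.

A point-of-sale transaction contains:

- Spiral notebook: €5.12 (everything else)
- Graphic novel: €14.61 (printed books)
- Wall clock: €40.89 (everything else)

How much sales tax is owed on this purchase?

€3.80

Spiral notebook €5.12: everything else → 8.25% → €0.4224
Graphic novel €14.61: printed books → 0% → €0.00
Wall clock €40.89: everything else → 8.25% → €3.373425
Unrounded tax sum = €3.795825 → €3.80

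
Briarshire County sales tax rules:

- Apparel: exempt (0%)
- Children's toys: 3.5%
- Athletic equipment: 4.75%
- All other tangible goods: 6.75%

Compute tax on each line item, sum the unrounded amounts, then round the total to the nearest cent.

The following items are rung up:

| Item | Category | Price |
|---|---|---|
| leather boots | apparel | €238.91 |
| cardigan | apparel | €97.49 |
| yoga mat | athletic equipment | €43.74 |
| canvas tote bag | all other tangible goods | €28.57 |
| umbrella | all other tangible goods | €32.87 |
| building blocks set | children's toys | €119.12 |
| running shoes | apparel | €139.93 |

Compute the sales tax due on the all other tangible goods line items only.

€4.15

Canvas tote bag €28.57: all other tangible goods → 6.75% → €1.928475
Umbrella €32.87: all other tangible goods → 6.75% → €2.218725
Tax on all other tangible goods: unrounded sum = €4.1472 → €4.15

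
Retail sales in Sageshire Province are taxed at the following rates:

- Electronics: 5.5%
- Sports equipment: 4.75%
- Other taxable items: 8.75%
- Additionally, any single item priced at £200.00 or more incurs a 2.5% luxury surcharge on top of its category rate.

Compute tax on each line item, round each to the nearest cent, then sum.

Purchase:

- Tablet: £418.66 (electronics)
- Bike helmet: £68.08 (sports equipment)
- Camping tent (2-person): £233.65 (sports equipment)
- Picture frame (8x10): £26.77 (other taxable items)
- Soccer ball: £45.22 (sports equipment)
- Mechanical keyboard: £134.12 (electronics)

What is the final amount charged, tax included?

Tablet £418.66: electronics → 5.5% + 2.5% surcharge = 8% → £33.49
Bike helmet £68.08: sports equipment → 4.75% → £3.23
Camping tent (2-person) £233.65: sports equipment → 4.75% + 2.5% surcharge = 7.25% → £16.94
Picture frame (8x10) £26.77: other taxable items → 8.75% → £2.34
Soccer ball £45.22: sports equipment → 4.75% → £2.15
Mechanical keyboard £134.12: electronics → 5.5% → £7.38
Subtotal = £926.50; tax = £65.53; total due = £992.03

£992.03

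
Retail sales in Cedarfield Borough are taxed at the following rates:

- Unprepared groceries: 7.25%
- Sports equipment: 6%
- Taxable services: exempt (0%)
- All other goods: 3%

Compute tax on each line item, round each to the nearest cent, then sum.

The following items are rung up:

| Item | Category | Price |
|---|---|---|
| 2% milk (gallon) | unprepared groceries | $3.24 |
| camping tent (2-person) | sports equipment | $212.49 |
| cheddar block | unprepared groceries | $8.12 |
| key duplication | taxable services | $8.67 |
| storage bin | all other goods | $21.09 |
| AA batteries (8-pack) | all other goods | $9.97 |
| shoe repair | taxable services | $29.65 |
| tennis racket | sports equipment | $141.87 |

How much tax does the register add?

2% milk (gallon) $3.24: unprepared groceries → 7.25% → $0.23
Camping tent (2-person) $212.49: sports equipment → 6% → $12.75
Cheddar block $8.12: unprepared groceries → 7.25% → $0.59
Key duplication $8.67: taxable services → 0% → $0.00
Storage bin $21.09: all other goods → 3% → $0.63
AA batteries (8-pack) $9.97: all other goods → 3% → $0.30
Shoe repair $29.65: taxable services → 0% → $0.00
Tennis racket $141.87: sports equipment → 6% → $8.51
Total tax = $0.23 + $12.75 + $0.59 + $0.63 + $0.30 + $8.51 = $23.01

$23.01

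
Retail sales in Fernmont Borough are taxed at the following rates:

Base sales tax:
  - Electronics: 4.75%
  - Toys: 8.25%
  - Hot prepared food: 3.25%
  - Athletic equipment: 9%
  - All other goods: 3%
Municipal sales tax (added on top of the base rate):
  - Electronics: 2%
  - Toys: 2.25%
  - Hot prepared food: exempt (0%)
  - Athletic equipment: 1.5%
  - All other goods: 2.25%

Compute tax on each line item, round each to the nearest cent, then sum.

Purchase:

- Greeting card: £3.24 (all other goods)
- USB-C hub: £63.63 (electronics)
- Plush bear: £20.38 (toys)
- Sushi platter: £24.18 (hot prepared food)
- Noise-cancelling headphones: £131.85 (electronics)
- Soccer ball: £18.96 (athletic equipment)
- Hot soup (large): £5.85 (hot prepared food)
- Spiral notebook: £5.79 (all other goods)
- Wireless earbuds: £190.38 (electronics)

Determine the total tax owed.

£31.63

Greeting card £3.24: all other goods → 3% + 2.25% municipal = 5.25% → £0.17
USB-C hub £63.63: electronics → 4.75% + 2% municipal = 6.75% → £4.30
Plush bear £20.38: toys → 8.25% + 2.25% municipal = 10.5% → £2.14
Sushi platter £24.18: hot prepared food → 3.25% + 0% municipal = 3.25% → £0.79
Noise-cancelling headphones £131.85: electronics → 4.75% + 2% municipal = 6.75% → £8.90
Soccer ball £18.96: athletic equipment → 9% + 1.5% municipal = 10.5% → £1.99
Hot soup (large) £5.85: hot prepared food → 3.25% + 0% municipal = 3.25% → £0.19
Spiral notebook £5.79: all other goods → 3% + 2.25% municipal = 5.25% → £0.30
Wireless earbuds £190.38: electronics → 4.75% + 2% municipal = 6.75% → £12.85
Total tax = £0.17 + £4.30 + £2.14 + £0.79 + £8.90 + £1.99 + £0.19 + £0.30 + £12.85 = £31.63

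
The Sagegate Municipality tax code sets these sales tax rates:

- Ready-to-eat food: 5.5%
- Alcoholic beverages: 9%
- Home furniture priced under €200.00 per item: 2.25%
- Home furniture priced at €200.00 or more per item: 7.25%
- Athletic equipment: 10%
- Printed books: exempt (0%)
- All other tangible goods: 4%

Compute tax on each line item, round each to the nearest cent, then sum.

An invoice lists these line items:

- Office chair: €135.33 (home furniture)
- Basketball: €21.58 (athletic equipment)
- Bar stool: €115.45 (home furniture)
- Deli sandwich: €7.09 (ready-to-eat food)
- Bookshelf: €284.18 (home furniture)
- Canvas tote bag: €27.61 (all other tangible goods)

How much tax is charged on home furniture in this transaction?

€26.24

Office chair €135.33: home furniture, under €200.00 → 2.25% → €3.04
Bar stool €115.45: home furniture, under €200.00 → 2.25% → €2.60
Bookshelf €284.18: home furniture, €200.00 or more → 7.25% → €20.60
Tax on home furniture = €3.04 + €2.60 + €20.60 = €26.24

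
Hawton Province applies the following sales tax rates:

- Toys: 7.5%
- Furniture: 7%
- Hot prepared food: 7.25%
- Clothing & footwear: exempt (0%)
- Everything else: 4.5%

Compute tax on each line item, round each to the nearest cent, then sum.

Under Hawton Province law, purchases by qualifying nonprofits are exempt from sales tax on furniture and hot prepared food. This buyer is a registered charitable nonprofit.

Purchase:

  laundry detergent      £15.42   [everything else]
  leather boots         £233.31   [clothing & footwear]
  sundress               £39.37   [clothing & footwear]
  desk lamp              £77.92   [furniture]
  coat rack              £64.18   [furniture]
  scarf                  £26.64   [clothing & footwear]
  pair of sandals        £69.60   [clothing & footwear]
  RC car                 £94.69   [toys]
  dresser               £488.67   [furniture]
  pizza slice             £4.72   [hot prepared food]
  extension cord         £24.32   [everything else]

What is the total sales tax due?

£8.88

Laundry detergent £15.42: everything else → 4.5% → £0.69
Leather boots £233.31: clothing & footwear → 0% → £0.00
Sundress £39.37: clothing & footwear → 0% → £0.00
Desk lamp £77.92: furniture, buyer-exempt → 0% → £0.00
Coat rack £64.18: furniture, buyer-exempt → 0% → £0.00
Scarf £26.64: clothing & footwear → 0% → £0.00
Pair of sandals £69.60: clothing & footwear → 0% → £0.00
RC car £94.69: toys → 7.5% → £7.10
Dresser £488.67: furniture, buyer-exempt → 0% → £0.00
Pizza slice £4.72: hot prepared food, buyer-exempt → 0% → £0.00
Extension cord £24.32: everything else → 4.5% → £1.09
Total tax = £0.69 + £7.10 + £1.09 = £8.88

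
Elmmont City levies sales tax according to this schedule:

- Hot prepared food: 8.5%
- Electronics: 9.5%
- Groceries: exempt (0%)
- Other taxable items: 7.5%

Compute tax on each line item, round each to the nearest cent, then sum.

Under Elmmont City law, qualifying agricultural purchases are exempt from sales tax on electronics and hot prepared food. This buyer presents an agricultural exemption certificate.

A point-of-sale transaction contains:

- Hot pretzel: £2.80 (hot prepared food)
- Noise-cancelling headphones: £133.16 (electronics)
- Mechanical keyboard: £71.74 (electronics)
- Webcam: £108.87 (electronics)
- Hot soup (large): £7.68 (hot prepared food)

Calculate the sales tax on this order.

£0.00

Hot pretzel £2.80: hot prepared food, buyer-exempt → 0% → £0.00
Noise-cancelling headphones £133.16: electronics, buyer-exempt → 0% → £0.00
Mechanical keyboard £71.74: electronics, buyer-exempt → 0% → £0.00
Webcam £108.87: electronics, buyer-exempt → 0% → £0.00
Hot soup (large) £7.68: hot prepared food, buyer-exempt → 0% → £0.00
Total tax = £0.00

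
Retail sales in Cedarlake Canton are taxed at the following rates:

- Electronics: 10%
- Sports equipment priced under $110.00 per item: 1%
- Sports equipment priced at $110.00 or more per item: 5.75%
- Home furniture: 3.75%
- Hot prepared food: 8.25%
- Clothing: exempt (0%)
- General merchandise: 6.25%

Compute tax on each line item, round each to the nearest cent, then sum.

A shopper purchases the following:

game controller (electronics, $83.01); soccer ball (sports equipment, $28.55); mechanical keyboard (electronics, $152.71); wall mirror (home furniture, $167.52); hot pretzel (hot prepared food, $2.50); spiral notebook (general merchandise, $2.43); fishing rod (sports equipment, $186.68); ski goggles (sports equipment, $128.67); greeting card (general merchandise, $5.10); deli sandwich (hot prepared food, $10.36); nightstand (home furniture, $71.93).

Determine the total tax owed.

Game controller $83.01: electronics → 10% → $8.30
Soccer ball $28.55: sports equipment, under $110.00 → 1% → $0.29
Mechanical keyboard $152.71: electronics → 10% → $15.27
Wall mirror $167.52: home furniture → 3.75% → $6.28
Hot pretzel $2.50: hot prepared food → 8.25% → $0.21
Spiral notebook $2.43: general merchandise → 6.25% → $0.15
Fishing rod $186.68: sports equipment, $110.00 or more → 5.75% → $10.73
Ski goggles $128.67: sports equipment, $110.00 or more → 5.75% → $7.40
Greeting card $5.10: general merchandise → 6.25% → $0.32
Deli sandwich $10.36: hot prepared food → 8.25% → $0.85
Nightstand $71.93: home furniture → 3.75% → $2.70
Total tax = $8.30 + $0.29 + $15.27 + $6.28 + $0.21 + $0.15 + $10.73 + $7.40 + $0.32 + $0.85 + $2.70 = $52.50

$52.50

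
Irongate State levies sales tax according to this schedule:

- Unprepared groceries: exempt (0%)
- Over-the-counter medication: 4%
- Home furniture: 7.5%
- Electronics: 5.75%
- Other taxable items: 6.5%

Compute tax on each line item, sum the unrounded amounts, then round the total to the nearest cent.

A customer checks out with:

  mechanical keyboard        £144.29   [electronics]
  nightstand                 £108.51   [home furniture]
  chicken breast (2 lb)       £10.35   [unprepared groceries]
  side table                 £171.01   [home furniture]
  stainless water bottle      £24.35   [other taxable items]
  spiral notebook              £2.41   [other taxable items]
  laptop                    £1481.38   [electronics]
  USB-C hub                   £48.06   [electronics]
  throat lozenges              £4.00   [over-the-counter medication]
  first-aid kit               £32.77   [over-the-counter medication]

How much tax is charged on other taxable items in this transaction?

£1.74

Stainless water bottle £24.35: other taxable items → 6.5% → £1.58275
Spiral notebook £2.41: other taxable items → 6.5% → £0.15665
Tax on other taxable items: unrounded sum = £1.7394 → £1.74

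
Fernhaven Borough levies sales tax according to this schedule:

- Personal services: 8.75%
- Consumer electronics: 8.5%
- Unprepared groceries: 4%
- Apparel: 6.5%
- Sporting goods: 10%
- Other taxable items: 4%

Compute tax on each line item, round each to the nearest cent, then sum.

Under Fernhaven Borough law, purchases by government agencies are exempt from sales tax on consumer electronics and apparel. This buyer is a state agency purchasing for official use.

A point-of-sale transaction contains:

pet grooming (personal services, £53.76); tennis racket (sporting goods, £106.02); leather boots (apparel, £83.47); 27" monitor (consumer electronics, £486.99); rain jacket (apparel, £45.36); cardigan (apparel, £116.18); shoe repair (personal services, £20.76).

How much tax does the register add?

£17.12

Pet grooming £53.76: personal services → 8.75% → £4.70
Tennis racket £106.02: sporting goods → 10% → £10.60
Leather boots £83.47: apparel, buyer-exempt → 0% → £0.00
27" monitor £486.99: consumer electronics, buyer-exempt → 0% → £0.00
Rain jacket £45.36: apparel, buyer-exempt → 0% → £0.00
Cardigan £116.18: apparel, buyer-exempt → 0% → £0.00
Shoe repair £20.76: personal services → 8.75% → £1.82
Total tax = £4.70 + £10.60 + £1.82 = £17.12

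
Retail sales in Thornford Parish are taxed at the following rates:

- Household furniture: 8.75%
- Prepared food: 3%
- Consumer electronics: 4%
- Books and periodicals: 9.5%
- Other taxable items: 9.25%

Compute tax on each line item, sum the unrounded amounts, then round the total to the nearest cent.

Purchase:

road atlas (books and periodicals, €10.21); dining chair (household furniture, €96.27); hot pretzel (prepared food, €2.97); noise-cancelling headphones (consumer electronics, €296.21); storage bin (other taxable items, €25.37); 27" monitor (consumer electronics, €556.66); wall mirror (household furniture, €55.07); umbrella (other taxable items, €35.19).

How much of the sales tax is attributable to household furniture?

Dining chair €96.27: household furniture → 8.75% → €8.423625
Wall mirror €55.07: household furniture → 8.75% → €4.818625
Tax on household furniture: unrounded sum = €13.24225 → €13.24

€13.24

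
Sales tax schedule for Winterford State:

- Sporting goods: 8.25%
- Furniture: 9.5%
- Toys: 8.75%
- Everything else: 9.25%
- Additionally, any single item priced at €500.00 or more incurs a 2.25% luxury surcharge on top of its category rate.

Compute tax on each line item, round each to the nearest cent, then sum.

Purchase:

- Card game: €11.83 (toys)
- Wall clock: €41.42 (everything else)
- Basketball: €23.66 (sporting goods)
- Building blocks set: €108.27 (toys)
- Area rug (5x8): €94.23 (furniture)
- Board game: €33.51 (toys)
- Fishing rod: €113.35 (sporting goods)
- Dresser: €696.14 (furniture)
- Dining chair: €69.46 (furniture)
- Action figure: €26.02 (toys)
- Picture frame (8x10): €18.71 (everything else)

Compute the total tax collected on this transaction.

Card game €11.83: toys → 8.75% → €1.04
Wall clock €41.42: everything else → 9.25% → €3.83
Basketball €23.66: sporting goods → 8.25% → €1.95
Building blocks set €108.27: toys → 8.75% → €9.47
Area rug (5x8) €94.23: furniture → 9.5% → €8.95
Board game €33.51: toys → 8.75% → €2.93
Fishing rod €113.35: sporting goods → 8.25% → €9.35
Dresser €696.14: furniture → 9.5% + 2.25% surcharge = 11.75% → €81.80
Dining chair €69.46: furniture → 9.5% → €6.60
Action figure €26.02: toys → 8.75% → €2.28
Picture frame (8x10) €18.71: everything else → 9.25% → €1.73
Total tax = €1.04 + €3.83 + €1.95 + €9.47 + €8.95 + €2.93 + €9.35 + €81.80 + €6.60 + €2.28 + €1.73 = €129.93

€129.93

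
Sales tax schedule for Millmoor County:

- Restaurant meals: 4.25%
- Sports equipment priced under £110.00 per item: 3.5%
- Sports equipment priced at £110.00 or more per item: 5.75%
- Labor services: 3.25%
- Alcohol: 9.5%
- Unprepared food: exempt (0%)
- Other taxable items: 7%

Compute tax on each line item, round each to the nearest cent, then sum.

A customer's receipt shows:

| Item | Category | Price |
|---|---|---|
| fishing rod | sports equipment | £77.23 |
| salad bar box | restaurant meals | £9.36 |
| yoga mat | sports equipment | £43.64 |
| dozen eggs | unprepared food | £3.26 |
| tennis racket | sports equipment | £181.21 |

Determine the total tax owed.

Fishing rod £77.23: sports equipment, under £110.00 → 3.5% → £2.70
Salad bar box £9.36: restaurant meals → 4.25% → £0.40
Yoga mat £43.64: sports equipment, under £110.00 → 3.5% → £1.53
Dozen eggs £3.26: unprepared food → 0% → £0.00
Tennis racket £181.21: sports equipment, £110.00 or more → 5.75% → £10.42
Total tax = £2.70 + £0.40 + £1.53 + £10.42 = £15.05

£15.05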